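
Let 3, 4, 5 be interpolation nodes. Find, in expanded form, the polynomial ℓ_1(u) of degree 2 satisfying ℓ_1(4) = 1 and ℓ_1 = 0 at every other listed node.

ℓ_1(u) = (u - 3)(u - 5) / [(1)·(-1)]
       = (u^2 - 8u + 15) / (-1)

ℓ_1(u) = -u^2 + 8u - 15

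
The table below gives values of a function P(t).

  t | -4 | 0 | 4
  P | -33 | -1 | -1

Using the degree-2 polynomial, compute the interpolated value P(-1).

-6

L_0(-1) = (-1)·(-5)/[(-4)·(-8)] = 5/32
L_1(-1) = (3)·(-5)/[(4)·(-4)] = 15/16
L_2(-1) = (3)·(-1)/[(8)·(4)] = -3/32
Sum: (-33)·(5/32) + (-1)·(15/16) + (-1)·(-3/32) = -6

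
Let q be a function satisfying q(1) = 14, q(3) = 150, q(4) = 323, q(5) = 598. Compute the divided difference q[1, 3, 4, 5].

4

q[1,3] = (150 - 14) / (3 - 1) = 68
q[3,4] = (323 - 150) / (4 - 3) = 173
q[4,5] = (598 - 323) / (5 - 4) = 275
q[1,3,4] = (173 - 68) / (4 - 1) = 35
q[3,4,5] = (275 - 173) / (5 - 3) = 51
q[1,3,4,5] = (51 - 35) / (5 - 1) = 4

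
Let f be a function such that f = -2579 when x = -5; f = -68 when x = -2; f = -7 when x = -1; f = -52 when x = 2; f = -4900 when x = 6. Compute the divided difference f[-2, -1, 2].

-19

f[-2,-1] = (-7 - (-68)) / (-1 - (-2)) = 61
f[-1,2] = (-52 - (-7)) / (2 - (-1)) = -15
f[-2,-1,2] = (-15 - 61) / (2 - (-2)) = -19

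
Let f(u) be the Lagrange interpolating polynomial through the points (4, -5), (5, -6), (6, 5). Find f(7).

L_0(7) = (2)·(1)/[(-1)·(-2)] = 1
L_1(7) = (3)·(1)/[(1)·(-1)] = -3
L_2(7) = (3)·(2)/[(2)·(1)] = 3
Sum: (-5)·(1) + (-6)·(-3) + 5·(3) = 28

28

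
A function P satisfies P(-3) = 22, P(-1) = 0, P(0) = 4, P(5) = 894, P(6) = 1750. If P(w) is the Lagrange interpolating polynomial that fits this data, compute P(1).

Evaluate each Lagrange basis at w = 1:
L_0(1) = (2)·(1)·(-4)·(-5)/[(-2)·(-3)·(-8)·(-9)] = 5/54
L_1(1) = (4)·(1)·(-4)·(-5)/[(2)·(-1)·(-6)·(-7)] = -20/21
L_2(1) = (4)·(2)·(-4)·(-5)/[(3)·(1)·(-5)·(-6)] = 16/9
L_3(1) = (4)·(2)·(1)·(-5)/[(8)·(6)·(5)·(-1)] = 1/6
L_4(1) = (4)·(2)·(1)·(-4)/[(9)·(7)·(6)·(1)] = -16/189
Sum: 22·(5/54) + 0 + 4·(16/9) + 894·(1/6) + 1750·(-16/189) = 10

10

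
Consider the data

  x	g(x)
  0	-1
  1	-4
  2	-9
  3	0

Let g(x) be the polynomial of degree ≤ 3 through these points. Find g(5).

124

Evaluate each Lagrange basis at x = 5:
L_0(5) = (4)·(3)·(2)/[(-1)·(-2)·(-3)] = -4
L_1(5) = (5)·(3)·(2)/[(1)·(-1)·(-2)] = 15
L_2(5) = (5)·(4)·(2)/[(2)·(1)·(-1)] = -20
L_3(5) = (5)·(4)·(3)/[(3)·(2)·(1)] = 10
Sum: (-1)·(-4) + (-4)·(15) + (-9)·(-20) + 0 = 124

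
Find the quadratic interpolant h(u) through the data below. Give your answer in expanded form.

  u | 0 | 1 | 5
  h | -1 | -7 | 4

Build the Lagrange basis polynomials:
L_0(u) = (u - 1)(u - 5) / [5] = (1/5)u^2 - (6/5)u + 1
L_1(u) = u(u - 5) / [-4] = -(1/4)u^2 + (5/4)u
L_2(u) = u(u - 1) / [20] = (1/20)u^2 - (1/20)u
h(u) = (-1)·L_0 + (-7)·L_1 + 4·L_2
  (-1)·L_0(u) = -(1/5)u^2 + (6/5)u - 1
  (-7)·L_1(u) = (7/4)u^2 - (35/4)u
  4·L_2(u) = (1/5)u^2 - (1/5)u
Adding term by term: (7/4)u^2 - (31/4)u - 1

h(u) = (7/4)u^2 - (31/4)u - 1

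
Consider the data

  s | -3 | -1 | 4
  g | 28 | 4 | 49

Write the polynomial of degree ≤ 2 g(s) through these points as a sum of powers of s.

g(s) = 3s^2 + 1

L_0(s) = (s + 1)(s - 4) / [14] = (1/14)s^2 - (3/14)s - 2/7
L_1(s) = (s + 3)(s - 4) / [-10] = -(1/10)s^2 + (1/10)s + 6/5
L_2(s) = (s + 3)(s + 1) / [35] = (1/35)s^2 + (4/35)s + 3/35
g(s) = 28·L_0 + 4·L_1 + 49·L_2
  28·L_0(s) = 2s^2 - 6s - 8
  4·L_1(s) = -(2/5)s^2 + (2/5)s + 24/5
  49·L_2(s) = (7/5)s^2 + (28/5)s + 21/5
Adding term by term: 3s^2 + 1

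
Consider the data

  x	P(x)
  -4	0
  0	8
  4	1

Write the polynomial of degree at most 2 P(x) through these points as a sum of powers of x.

P(x) = -(15/32)x^2 + (1/8)x + 8

L_0(x) = x(x - 4) / [32] = (1/32)x^2 - (1/8)x
L_1(x) = (x + 4)(x - 4) / [-16] = -(1/16)x^2 + 1
L_2(x) = (x + 4)x / [32] = (1/32)x^2 + (1/8)x
P(x) = 0·L_0 + 8·L_1 + 1·L_2
  0·L_0(x) = 0
  8·L_1(x) = -(1/2)x^2 + 8
  1·L_2(x) = (1/32)x^2 + (1/8)x
Adding term by term: -(15/32)x^2 + (1/8)x + 8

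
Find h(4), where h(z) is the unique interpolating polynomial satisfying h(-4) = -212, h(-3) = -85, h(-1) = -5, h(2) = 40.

300

Using Newton's divided-difference form:
h[-4,-3] = (-85 - (-212)) / (-3 - (-4)) = 127
h[-3,-1] = (-5 - (-85)) / (-1 - (-3)) = 40
h[-1,2] = (40 - (-5)) / (2 - (-1)) = 15
h[-4,-3,-1] = (40 - 127) / (-1 - (-4)) = -29
h[-3,-1,2] = (15 - 40) / (2 - (-3)) = -5
h[-4,-3,-1,2] = (-5 - (-29)) / (2 - (-4)) = 4
h(4) = -212 + 127·(8) + (-29)·(8)·(7) + 4·(8)·(7)·(5) = 300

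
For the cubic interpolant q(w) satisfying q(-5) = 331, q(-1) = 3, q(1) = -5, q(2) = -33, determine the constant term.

1

L_0(w) = (w + 1)(w - 1)(w - 2) / [-168] = -(1/168)w^3 + (1/84)w^2 + (1/168)w - 1/84
L_1(w) = (w + 5)(w - 1)(w - 2) / [24] = (1/24)w^3 + (1/12)w^2 - (13/24)w + 5/12
L_2(w) = (w + 5)(w + 1)(w - 2) / [-12] = -(1/12)w^3 - (1/3)w^2 + (7/12)w + 5/6
L_3(w) = (w + 5)(w + 1)(w - 1) / [21] = (1/21)w^3 + (5/21)w^2 - (1/21)w - 5/21
q(w) = 331·L_0 + 3·L_1 + (-5)·L_2 + (-33)·L_3
Only the constant term is needed; take it from each L_i and combine:
331·(-1/84) + 3·(5/12) + (-5)·(5/6) + (-33)·(-5/21) = 1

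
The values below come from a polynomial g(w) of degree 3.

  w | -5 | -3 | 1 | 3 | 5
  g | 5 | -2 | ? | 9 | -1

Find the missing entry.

The 4 known values determine g uniquely (degree ≤ 3).
L_0(1) = (4)·(-2)·(-4)/[(-2)·(-8)·(-10)] = -1/5
L_1(1) = (6)·(-2)·(-4)/[(2)·(-6)·(-8)] = 1/2
L_2(1) = (6)·(4)·(-4)/[(8)·(6)·(-2)] = 1
L_3(1) = (6)·(4)·(-2)/[(10)·(8)·(2)] = -3/10
Sum: 5·(-1/5) + (-2)·(1/2) + 9·(1) + (-1)·(-3/10) = 73/10

73/10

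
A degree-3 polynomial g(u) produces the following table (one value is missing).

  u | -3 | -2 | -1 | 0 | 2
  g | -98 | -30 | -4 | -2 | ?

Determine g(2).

The 4 known values determine g uniquely (degree ≤ 3).
Evaluate each Lagrange basis at u = 2:
L_0(2) = (4)·(3)·(2)/[(-1)·(-2)·(-3)] = -4
L_1(2) = (5)·(3)·(2)/[(1)·(-1)·(-2)] = 15
L_2(2) = (5)·(4)·(2)/[(2)·(1)·(-1)] = -20
L_3(2) = (5)·(4)·(3)/[(3)·(2)·(1)] = 10
Sum: (-98)·(-4) + (-30)·(15) + (-4)·(-20) + (-2)·(10) = 2

2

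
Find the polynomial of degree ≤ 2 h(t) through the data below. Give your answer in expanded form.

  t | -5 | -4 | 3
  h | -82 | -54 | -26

Newton's divided differences:
h[-5,-4] = (-54 - (-82)) / (-4 - (-5)) = 28
h[-4,3] = (-26 - (-54)) / (3 - (-4)) = 4
h[-5,-4,3] = (4 - 28) / (3 - (-5)) = -3
h(t) = -82 + 28·(t + 5) + (-3)·(t + 5)(t + 4)
Expanding: h(t) = -3t^2 + t - 2

h(t) = -3t^2 + t - 2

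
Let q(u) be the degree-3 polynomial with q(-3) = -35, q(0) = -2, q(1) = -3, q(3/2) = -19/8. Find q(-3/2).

Using Newton's divided-difference form:
q[-3,0] = (-2 - (-35)) / (0 - (-3)) = 11
q[0,1] = (-3 - (-2)) / (1 - 0) = -1
q[1,3/2] = (-19/8 - (-3)) / (3/2 - 1) = 5/4
q[-3,0,1] = (-1 - 11) / (1 - (-3)) = -3
q[0,1,3/2] = (5/4 - (-1)) / (3/2 - 0) = 3/2
q[-3,0,1,3/2] = (3/2 - (-3)) / (3/2 - (-3)) = 1
q(-3/2) = -35 + 11·(3/2) + (-3)·(3/2)·(-3/2) + 1·(3/2)·(-3/2)·(-5/2) = -49/8

-49/8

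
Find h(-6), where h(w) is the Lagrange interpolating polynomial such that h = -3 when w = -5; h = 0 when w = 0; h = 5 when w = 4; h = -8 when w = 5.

Evaluate each Lagrange basis at w = -6:
L_0(-6) = (-6)·(-10)·(-11)/[(-5)·(-9)·(-10)] = 22/15
L_1(-6) = (-1)·(-10)·(-11)/[(5)·(-4)·(-5)] = -11/10
L_2(-6) = (-1)·(-6)·(-11)/[(9)·(4)·(-1)] = 11/6
L_3(-6) = (-1)·(-6)·(-10)/[(10)·(5)·(1)] = -6/5
Sum: (-3)·(22/15) + 0 + 5·(11/6) + (-8)·(-6/5) = 431/30

431/30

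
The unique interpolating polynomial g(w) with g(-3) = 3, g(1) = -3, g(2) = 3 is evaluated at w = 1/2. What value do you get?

Evaluate each Lagrange basis at w = 1/2:
L_0(1/2) = (-1/2)·(-3/2)/[(-4)·(-5)] = 3/80
L_1(1/2) = (7/2)·(-3/2)/[(4)·(-1)] = 21/16
L_2(1/2) = (7/2)·(-1/2)/[(5)·(1)] = -7/20
Sum: 3·(3/80) + (-3)·(21/16) + 3·(-7/20) = -39/8

-39/8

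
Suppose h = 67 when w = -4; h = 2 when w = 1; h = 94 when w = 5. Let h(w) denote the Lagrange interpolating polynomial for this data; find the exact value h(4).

59

Evaluate each Lagrange basis at w = 4:
L_0(4) = (3)·(-1)/[(-5)·(-9)] = -1/15
L_1(4) = (8)·(-1)/[(5)·(-4)] = 2/5
L_2(4) = (8)·(3)/[(9)·(4)] = 2/3
Sum: 67·(-1/15) + 2·(2/5) + 94·(2/3) = 59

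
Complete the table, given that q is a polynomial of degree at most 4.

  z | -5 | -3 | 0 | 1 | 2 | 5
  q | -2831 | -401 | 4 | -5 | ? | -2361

The 5 known values determine q uniquely (degree ≤ 4).
L_0(2) = (5)·(2)·(1)·(-3)/[(-2)·(-5)·(-6)·(-10)] = -1/20
L_1(2) = (7)·(2)·(1)·(-3)/[(2)·(-3)·(-4)·(-8)] = 7/32
L_2(2) = (7)·(5)·(1)·(-3)/[(5)·(3)·(-1)·(-5)] = -7/5
L_3(2) = (7)·(5)·(2)·(-3)/[(6)·(4)·(1)·(-4)] = 35/16
L_4(2) = (7)·(5)·(2)·(1)/[(10)·(8)·(5)·(4)] = 7/160
Sum: (-2831)·(-1/20) + (-401)·(7/32) + 4·(-7/5) + (-5)·(35/16) + (-2361)·(7/160) = -66

-66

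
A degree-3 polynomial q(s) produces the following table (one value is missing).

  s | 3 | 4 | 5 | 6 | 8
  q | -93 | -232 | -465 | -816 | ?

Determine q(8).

The 4 known values determine q uniquely (degree ≤ 3).
Evaluate each Lagrange basis at s = 8:
L_0(8) = (4)·(3)·(2)/[(-1)·(-2)·(-3)] = -4
L_1(8) = (5)·(3)·(2)/[(1)·(-1)·(-2)] = 15
L_2(8) = (5)·(4)·(2)/[(2)·(1)·(-1)] = -20
L_3(8) = (5)·(4)·(3)/[(3)·(2)·(1)] = 10
Sum: (-93)·(-4) + (-232)·(15) + (-465)·(-20) + (-816)·(10) = -1968

-1968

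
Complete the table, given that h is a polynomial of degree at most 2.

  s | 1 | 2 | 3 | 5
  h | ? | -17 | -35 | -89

The 3 known values determine h uniquely (degree ≤ 2).
Evaluate each Lagrange basis at s = 1:
L_0(1) = (-2)·(-4)/[(-1)·(-3)] = 8/3
L_1(1) = (-1)·(-4)/[(1)·(-2)] = -2
L_2(1) = (-1)·(-2)/[(3)·(2)] = 1/3
Sum: (-17)·(8/3) + (-35)·(-2) + (-89)·(1/3) = -5

-5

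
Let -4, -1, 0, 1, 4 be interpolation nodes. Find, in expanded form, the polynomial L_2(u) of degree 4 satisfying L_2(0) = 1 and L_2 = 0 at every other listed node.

L_2(u) = (1/16)u^4 - (17/16)u^2 + 1

L_2(u) = (u + 4)(u + 1)(u - 1)(u - 4) / [(4)·(1)·(-1)·(-4)]
       = (u^4 - 17u^2 + 16) / (16)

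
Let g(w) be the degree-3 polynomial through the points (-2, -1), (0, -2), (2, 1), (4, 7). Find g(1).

-15/16

Evaluate each Lagrange basis at w = 1:
L_0(1) = (1)·(-1)·(-3)/[(-2)·(-4)·(-6)] = -1/16
L_1(1) = (3)·(-1)·(-3)/[(2)·(-2)·(-4)] = 9/16
L_2(1) = (3)·(1)·(-3)/[(4)·(2)·(-2)] = 9/16
L_3(1) = (3)·(1)·(-1)/[(6)·(4)·(2)] = -1/16
Sum: (-1)·(-1/16) + (-2)·(9/16) + 1·(9/16) + 7·(-1/16) = -15/16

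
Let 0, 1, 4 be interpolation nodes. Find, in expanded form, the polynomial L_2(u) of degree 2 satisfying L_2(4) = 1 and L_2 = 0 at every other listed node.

L_2(u) = u(u - 1) / [(4)·(3)]
       = (u^2 - u) / (12)

L_2(u) = (1/12)u^2 - (1/12)u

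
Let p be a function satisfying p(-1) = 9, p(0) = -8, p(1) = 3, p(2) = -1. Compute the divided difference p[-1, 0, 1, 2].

-43/6

p[-1,0] = (-8 - 9) / (0 - (-1)) = -17
p[0,1] = (3 - (-8)) / (1 - 0) = 11
p[1,2] = (-1 - 3) / (2 - 1) = -4
p[-1,0,1] = (11 - (-17)) / (1 - (-1)) = 14
p[0,1,2] = (-4 - 11) / (2 - 0) = -15/2
p[-1,0,1,2] = (-15/2 - 14) / (2 - (-1)) = -43/6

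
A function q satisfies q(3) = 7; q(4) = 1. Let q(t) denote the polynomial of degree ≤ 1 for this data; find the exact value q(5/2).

Evaluate each Lagrange basis at t = 5/2:
L_0(5/2) = (-3/2)/[(-1)] = 3/2
L_1(5/2) = (-1/2)/[(1)] = -1/2
Sum: 7·(3/2) + 1·(-1/2) = 10

10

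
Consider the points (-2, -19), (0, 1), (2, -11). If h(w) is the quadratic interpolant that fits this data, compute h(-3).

L_0(-3) = (-3)·(-5)/[(-2)·(-4)] = 15/8
L_1(-3) = (-1)·(-5)/[(2)·(-2)] = -5/4
L_2(-3) = (-1)·(-3)/[(4)·(2)] = 3/8
Sum: (-19)·(15/8) + 1·(-5/4) + (-11)·(3/8) = -41

-41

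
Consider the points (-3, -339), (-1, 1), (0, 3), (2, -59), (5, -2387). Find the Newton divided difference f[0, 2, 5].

f[0,2] = (-59 - 3) / (2 - 0) = -31
f[2,5] = (-2387 - (-59)) / (5 - 2) = -776
f[0,2,5] = (-776 - (-31)) / (5 - 0) = -149

-149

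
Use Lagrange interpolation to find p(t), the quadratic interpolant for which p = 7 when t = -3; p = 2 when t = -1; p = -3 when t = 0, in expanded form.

p(t) = -(5/6)t^2 - (35/6)t - 3

L_0(t) = (t + 1)t / [6] = (1/6)t^2 + (1/6)t
L_1(t) = (t + 3)t / [-2] = -(1/2)t^2 - (3/2)t
L_2(t) = (t + 3)(t + 1) / [3] = (1/3)t^2 + (4/3)t + 1
p(t) = 7·L_0 + 2·L_1 + (-3)·L_2
  7·L_0(t) = (7/6)t^2 + (7/6)t
  2·L_1(t) = -t^2 - 3t
  (-3)·L_2(t) = -t^2 - 4t - 3
Adding term by term: -(5/6)t^2 - (35/6)t - 3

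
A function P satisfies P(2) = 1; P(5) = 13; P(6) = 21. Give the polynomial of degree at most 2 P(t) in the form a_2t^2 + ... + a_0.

Newton's divided differences:
P[2,5] = (13 - 1) / (5 - 2) = 4
P[5,6] = (21 - 13) / (6 - 5) = 8
P[2,5,6] = (8 - 4) / (6 - 2) = 1
P(t) = 1 + 4·(t - 2) + 1·(t - 2)(t - 5)
Expanding: P(t) = t^2 - 3t + 3

P(t) = t^2 - 3t + 3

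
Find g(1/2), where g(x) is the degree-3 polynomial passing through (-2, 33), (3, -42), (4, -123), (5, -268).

Using Newton's divided-difference form:
g[-2,3] = (-42 - 33) / (3 - (-2)) = -15
g[3,4] = (-123 - (-42)) / (4 - 3) = -81
g[4,5] = (-268 - (-123)) / (5 - 4) = -145
g[-2,3,4] = (-81 - (-15)) / (4 - (-2)) = -11
g[3,4,5] = (-145 - (-81)) / (5 - 3) = -32
g[-2,3,4,5] = (-32 - (-11)) / (5 - (-2)) = -3
g(1/2) = 33 + (-15)·(5/2) + (-11)·(5/2)·(-5/2) + (-3)·(5/2)·(-5/2)·(-7/2) = -11/8

-11/8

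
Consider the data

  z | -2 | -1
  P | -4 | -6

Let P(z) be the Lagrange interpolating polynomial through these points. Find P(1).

-10

Evaluate each Lagrange basis at z = 1:
L_0(1) = (2)/[(-1)] = -2
L_1(1) = (3)/[(1)] = 3
Sum: (-4)·(-2) + (-6)·(3) = -10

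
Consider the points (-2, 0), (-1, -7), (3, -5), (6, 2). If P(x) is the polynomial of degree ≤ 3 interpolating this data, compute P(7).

Using Newton's divided-difference form:
P[-2,-1] = (-7 - 0) / (-1 - (-2)) = -7
P[-1,3] = (-5 - (-7)) / (3 - (-1)) = 1/2
P[3,6] = (2 - (-5)) / (6 - 3) = 7/3
P[-2,-1,3] = (1/2 - (-7)) / (3 - (-2)) = 3/2
P[-1,3,6] = (7/3 - 1/2) / (6 - (-1)) = 11/42
P[-2,-1,3,6] = (11/42 - 3/2) / (6 - (-2)) = -13/84
P(7) = 0 + (-7)·(9) + (3/2)·(9)·(8) + (-13/84)·(9)·(8)·(4) = 3/7

3/7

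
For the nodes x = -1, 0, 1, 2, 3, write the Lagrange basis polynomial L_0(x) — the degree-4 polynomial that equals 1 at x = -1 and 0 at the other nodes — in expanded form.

L_0(x) = (1/24)x^4 - (1/4)x^3 + (11/24)x^2 - (1/4)x

L_0(x) = x(x - 1)(x - 2)(x - 3) / [(-1)·(-2)·(-3)·(-4)]
       = (x^4 - 6x^3 + 11x^2 - 6x) / (24)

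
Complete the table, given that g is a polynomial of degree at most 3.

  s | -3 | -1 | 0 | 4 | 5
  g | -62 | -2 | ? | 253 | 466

1

The 4 known values determine g uniquely (degree ≤ 3).
L_0(0) = (1)·(-4)·(-5)/[(-2)·(-7)·(-8)] = -5/28
L_1(0) = (3)·(-4)·(-5)/[(2)·(-5)·(-6)] = 1
L_2(0) = (3)·(1)·(-5)/[(7)·(5)·(-1)] = 3/7
L_3(0) = (3)·(1)·(-4)/[(8)·(6)·(1)] = -1/4
Sum: (-62)·(-5/28) + (-2)·(1) + 253·(3/7) + 466·(-1/4) = 1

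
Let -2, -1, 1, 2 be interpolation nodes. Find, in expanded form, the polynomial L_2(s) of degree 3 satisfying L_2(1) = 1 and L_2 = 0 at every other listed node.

L_2(s) = (s + 2)(s + 1)(s - 2) / [(3)·(2)·(-1)]
       = (s^3 + s^2 - 4s - 4) / (-6)

L_2(s) = -(1/6)s^3 - (1/6)s^2 + (2/3)s + 2/3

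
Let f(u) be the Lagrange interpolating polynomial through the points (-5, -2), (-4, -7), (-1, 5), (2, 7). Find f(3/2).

Evaluate each Lagrange basis at u = 3/2:
L_0(3/2) = (11/2)·(5/2)·(-1/2)/[(-1)·(-4)·(-7)] = 55/224
L_1(3/2) = (13/2)·(5/2)·(-1/2)/[(1)·(-3)·(-6)] = -65/144
L_2(3/2) = (13/2)·(11/2)·(-1/2)/[(4)·(3)·(-3)] = 143/288
L_3(3/2) = (13/2)·(11/2)·(5/2)/[(7)·(6)·(3)] = 715/1008
Sum: (-2)·(55/224) + (-7)·(-65/144) + 5·(143/288) + 7·(715/1008) = 20395/2016

20395/2016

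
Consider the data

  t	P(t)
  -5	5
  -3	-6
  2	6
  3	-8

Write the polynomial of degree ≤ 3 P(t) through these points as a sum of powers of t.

Newton's divided differences:
P[-5,-3] = (-6 - 5) / (-3 - (-5)) = -11/2
P[-3,2] = (6 - (-6)) / (2 - (-3)) = 12/5
P[2,3] = (-8 - 6) / (3 - 2) = -14
P[-5,-3,2] = (12/5 - (-11/2)) / (2 - (-5)) = 79/70
P[-3,2,3] = (-14 - 12/5) / (3 - (-3)) = -41/15
P[-5,-3,2,3] = (-41/15 - 79/70) / (3 - (-5)) = -811/1680
P(t) = 5 + (-11/2)·(t + 5) + (79/70)·(t + 5)(t + 3) + (-811/1680)·(t + 5)(t + 3)(t - 2)
Expanding: P(t) = -(811/1680)t^3 - (99/56)t^2 + (6739/1680)t + 499/56

P(t) = -(811/1680)t^3 - (99/56)t^2 + (6739/1680)t + 499/56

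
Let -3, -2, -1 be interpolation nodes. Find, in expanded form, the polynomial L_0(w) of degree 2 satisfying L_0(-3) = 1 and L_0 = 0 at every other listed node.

L_0(w) = (1/2)w^2 + (3/2)w + 1

L_0(w) = (w + 2)(w + 1) / [(-1)·(-2)]
       = (w^2 + 3w + 2) / (2)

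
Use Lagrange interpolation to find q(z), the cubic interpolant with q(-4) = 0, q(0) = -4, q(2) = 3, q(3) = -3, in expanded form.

q(z) = -(47/84)z^3 - (31/84)z^2 + (136/21)z - 4

Build the Lagrange basis polynomials:
L_0(z) = z(z - 2)(z - 3) / [-168] = -(1/168)z^3 + (5/168)z^2 - (1/28)z
L_1(z) = (z + 4)(z - 2)(z - 3) / [24] = (1/24)z^3 - (1/24)z^2 - (7/12)z + 1
L_2(z) = (z + 4)z(z - 3) / [-12] = -(1/12)z^3 - (1/12)z^2 + z
L_3(z) = (z + 4)z(z - 2) / [21] = (1/21)z^3 + (2/21)z^2 - (8/21)z
q(z) = 0·L_0 + (-4)·L_1 + 3·L_2 + (-3)·L_3
  0·L_0(z) = 0
  (-4)·L_1(z) = -(1/6)z^3 + (1/6)z^2 + (7/3)z - 4
  3·L_2(z) = -(1/4)z^3 - (1/4)z^2 + 3z
  (-3)·L_3(z) = -(1/7)z^3 - (2/7)z^2 + (8/7)z
Adding term by term: -(47/84)z^3 - (31/84)z^2 + (136/21)z - 4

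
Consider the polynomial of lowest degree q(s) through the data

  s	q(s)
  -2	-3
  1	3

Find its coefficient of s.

Build the Lagrange basis polynomials:
L_0(s) = (s - 1) / [-3] = -(1/3)s + 1/3
L_1(s) = (s + 2) / [3] = (1/3)s + 2/3
q(s) = (-3)·L_0 + 3·L_1
Only the coefficient of s is needed; take it from each L_i and combine:
(-3)·(-1/3) + 3·(1/3) = 2

2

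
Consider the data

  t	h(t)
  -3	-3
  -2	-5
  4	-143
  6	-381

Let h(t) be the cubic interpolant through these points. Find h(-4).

9

Using Newton's divided-difference form:
h[-3,-2] = (-5 - (-3)) / (-2 - (-3)) = -2
h[-2,4] = (-143 - (-5)) / (4 - (-2)) = -23
h[4,6] = (-381 - (-143)) / (6 - 4) = -119
h[-3,-2,4] = (-23 - (-2)) / (4 - (-3)) = -3
h[-2,4,6] = (-119 - (-23)) / (6 - (-2)) = -12
h[-3,-2,4,6] = (-12 - (-3)) / (6 - (-3)) = -1
h(-4) = -3 + (-2)·(-1) + (-3)·(-1)·(-2) + (-1)·(-1)·(-2)·(-8) = 9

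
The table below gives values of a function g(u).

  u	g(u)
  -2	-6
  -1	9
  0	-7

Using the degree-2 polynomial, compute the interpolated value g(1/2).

Evaluate each Lagrange basis at u = 1/2:
L_0(1/2) = (3/2)·(1/2)/[(-1)·(-2)] = 3/8
L_1(1/2) = (5/2)·(1/2)/[(1)·(-1)] = -5/4
L_2(1/2) = (5/2)·(3/2)/[(2)·(1)] = 15/8
Sum: (-6)·(3/8) + 9·(-5/4) + (-7)·(15/8) = -213/8

-213/8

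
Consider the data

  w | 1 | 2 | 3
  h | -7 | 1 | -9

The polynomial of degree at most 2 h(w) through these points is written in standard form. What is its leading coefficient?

The leading coefficient equals the top divided difference h[1,2,3].
h[1,2] = (1 - (-7)) / (2 - 1) = 8
h[2,3] = (-9 - 1) / (3 - 2) = -10
h[1,2,3] = (-10 - 8) / (3 - 1) = -9

-9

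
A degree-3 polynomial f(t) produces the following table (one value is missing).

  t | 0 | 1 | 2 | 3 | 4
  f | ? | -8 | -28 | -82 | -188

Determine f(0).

-4

The 4 known values determine f uniquely (degree ≤ 3).
L_0(0) = (-2)·(-3)·(-4)/[(-1)·(-2)·(-3)] = 4
L_1(0) = (-1)·(-3)·(-4)/[(1)·(-1)·(-2)] = -6
L_2(0) = (-1)·(-2)·(-4)/[(2)·(1)·(-1)] = 4
L_3(0) = (-1)·(-2)·(-3)/[(3)·(2)·(1)] = -1
Sum: (-8)·(4) + (-28)·(-6) + (-82)·(4) + (-188)·(-1) = -4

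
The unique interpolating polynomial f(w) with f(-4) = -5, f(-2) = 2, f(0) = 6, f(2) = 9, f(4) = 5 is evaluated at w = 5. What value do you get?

-59/16

Evaluate each Lagrange basis at w = 5:
L_0(5) = (7)·(5)·(3)·(1)/[(-2)·(-4)·(-6)·(-8)] = 35/128
L_1(5) = (9)·(5)·(3)·(1)/[(2)·(-2)·(-4)·(-6)] = -45/32
L_2(5) = (9)·(7)·(3)·(1)/[(4)·(2)·(-2)·(-4)] = 189/64
L_3(5) = (9)·(7)·(5)·(1)/[(6)·(4)·(2)·(-2)] = -105/32
L_4(5) = (9)·(7)·(5)·(3)/[(8)·(6)·(4)·(2)] = 315/128
Sum: (-5)·(35/128) + 2·(-45/32) + 6·(189/64) + 9·(-105/32) + 5·(315/128) = -59/16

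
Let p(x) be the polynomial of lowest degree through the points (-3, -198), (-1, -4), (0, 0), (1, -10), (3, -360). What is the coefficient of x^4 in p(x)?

-3

The leading coefficient equals the top divided difference p[-3,-1,0,1,3].
p[-3,-1] = (-4 - (-198)) / (-1 - (-3)) = 97
p[-1,0] = (0 - (-4)) / (0 - (-1)) = 4
p[0,1] = (-10 - 0) / (1 - 0) = -10
p[1,3] = (-360 - (-10)) / (3 - 1) = -175
p[-3,-1,0] = (4 - 97) / (0 - (-3)) = -31
p[-1,0,1] = (-10 - 4) / (1 - (-1)) = -7
p[0,1,3] = (-175 - (-10)) / (3 - 0) = -55
p[-3,-1,0,1] = (-7 - (-31)) / (1 - (-3)) = 6
p[-1,0,1,3] = (-55 - (-7)) / (3 - (-1)) = -12
p[-3,-1,0,1,3] = (-12 - 6) / (3 - (-3)) = -3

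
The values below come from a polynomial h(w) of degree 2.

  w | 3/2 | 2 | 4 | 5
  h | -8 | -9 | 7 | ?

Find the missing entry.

The 3 known values determine h uniquely (degree ≤ 2).
L_0(5) = (3)·(1)/[(-1/2)·(-5/2)] = 12/5
L_1(5) = (7/2)·(1)/[(1/2)·(-2)] = -7/2
L_2(5) = (7/2)·(3)/[(5/2)·(2)] = 21/10
Sum: (-8)·(12/5) + (-9)·(-7/2) + 7·(21/10) = 27

27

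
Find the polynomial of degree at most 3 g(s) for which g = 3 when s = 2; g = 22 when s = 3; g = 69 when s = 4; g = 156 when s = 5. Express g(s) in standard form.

Newton's divided differences:
g[2,3] = (22 - 3) / (3 - 2) = 19
g[3,4] = (69 - 22) / (4 - 3) = 47
g[4,5] = (156 - 69) / (5 - 4) = 87
g[2,3,4] = (47 - 19) / (4 - 2) = 14
g[3,4,5] = (87 - 47) / (5 - 3) = 20
g[2,3,4,5] = (20 - 14) / (5 - 2) = 2
g(s) = 3 + 19·(s - 2) + 14·(s - 2)(s - 3) + 2·(s - 2)(s - 3)(s - 4)
Expanding: g(s) = 2s^3 - 4s^2 + s + 1

g(s) = 2s^3 - 4s^2 + s + 1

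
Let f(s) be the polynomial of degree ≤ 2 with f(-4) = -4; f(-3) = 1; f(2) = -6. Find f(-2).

58/15

Using Newton's divided-difference form:
f[-4,-3] = (1 - (-4)) / (-3 - (-4)) = 5
f[-3,2] = (-6 - 1) / (2 - (-3)) = -7/5
f[-4,-3,2] = (-7/5 - 5) / (2 - (-4)) = -16/15
f(-2) = -4 + 5·(2) + (-16/15)·(2)·(1) = 58/15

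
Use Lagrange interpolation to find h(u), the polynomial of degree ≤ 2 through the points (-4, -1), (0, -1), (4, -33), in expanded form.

L_0(u) = u(u - 4) / [32] = (1/32)u^2 - (1/8)u
L_1(u) = (u + 4)(u - 4) / [-16] = -(1/16)u^2 + 1
L_2(u) = (u + 4)u / [32] = (1/32)u^2 + (1/8)u
h(u) = (-1)·L_0 + (-1)·L_1 + (-33)·L_2
  (-1)·L_0(u) = -(1/32)u^2 + (1/8)u
  (-1)·L_1(u) = (1/16)u^2 - 1
  (-33)·L_2(u) = -(33/32)u^2 - (33/8)u
Adding term by term: -u^2 - 4u - 1

h(u) = -u^2 - 4u - 1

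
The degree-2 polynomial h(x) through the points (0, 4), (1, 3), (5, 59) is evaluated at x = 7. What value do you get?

Evaluate each Lagrange basis at x = 7:
L_0(7) = (6)·(2)/[(-1)·(-5)] = 12/5
L_1(7) = (7)·(2)/[(1)·(-4)] = -7/2
L_2(7) = (7)·(6)/[(5)·(4)] = 21/10
Sum: 4·(12/5) + 3·(-7/2) + 59·(21/10) = 123

123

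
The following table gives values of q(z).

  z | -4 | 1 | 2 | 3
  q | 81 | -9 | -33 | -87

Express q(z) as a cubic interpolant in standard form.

Newton's divided differences:
q[-4,1] = (-9 - 81) / (1 - (-4)) = -18
q[1,2] = (-33 - (-9)) / (2 - 1) = -24
q[2,3] = (-87 - (-33)) / (3 - 2) = -54
q[-4,1,2] = (-24 - (-18)) / (2 - (-4)) = -1
q[1,2,3] = (-54 - (-24)) / (3 - 1) = -15
q[-4,1,2,3] = (-15 - (-1)) / (3 - (-4)) = -2
q(z) = 81 + (-18)·(z + 4) + (-1)·(z + 4)(z - 1) + (-2)·(z + 4)(z - 1)(z - 2)
Expanding: q(z) = -2z^3 - 3z^2 - z - 3

q(z) = -2z^3 - 3z^2 - z - 3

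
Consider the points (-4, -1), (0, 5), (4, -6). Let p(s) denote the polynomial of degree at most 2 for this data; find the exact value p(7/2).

-473/128

Evaluate each Lagrange basis at s = 7/2:
L_0(7/2) = (7/2)·(-1/2)/[(-4)·(-8)] = -7/128
L_1(7/2) = (15/2)·(-1/2)/[(4)·(-4)] = 15/64
L_2(7/2) = (15/2)·(7/2)/[(8)·(4)] = 105/128
Sum: (-1)·(-7/128) + 5·(15/64) + (-6)·(105/128) = -473/128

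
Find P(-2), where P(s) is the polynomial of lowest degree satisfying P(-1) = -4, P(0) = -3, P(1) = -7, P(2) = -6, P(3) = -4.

Using Newton's divided-difference form:
P[-1,0] = (-3 - (-4)) / (0 - (-1)) = 1
P[0,1] = (-7 - (-3)) / (1 - 0) = -4
P[1,2] = (-6 - (-7)) / (2 - 1) = 1
P[2,3] = (-4 - (-6)) / (3 - 2) = 2
P[-1,0,1] = (-4 - 1) / (1 - (-1)) = -5/2
P[0,1,2] = (1 - (-4)) / (2 - 0) = 5/2
P[1,2,3] = (2 - 1) / (3 - 1) = 1/2
P[-1,0,1,2] = (5/2 - (-5/2)) / (2 - (-1)) = 5/3
P[0,1,2,3] = (1/2 - 5/2) / (3 - 0) = -2/3
P[-1,0,1,2,3] = (-2/3 - 5/3) / (3 - (-1)) = -7/12
P(-2) = -4 + 1·(-1) + (-5/2)·(-1)·(-2) + (5/3)·(-1)·(-2)·(-3) + (-7/12)·(-1)·(-2)·(-3)·(-4) = -34

-34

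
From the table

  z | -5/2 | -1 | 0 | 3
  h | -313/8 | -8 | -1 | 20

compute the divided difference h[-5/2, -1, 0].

-11/2

h[-5/2,-1] = (-8 - (-313/8)) / (-1 - (-5/2)) = 83/4
h[-1,0] = (-1 - (-8)) / (0 - (-1)) = 7
h[-5/2,-1,0] = (7 - 83/4) / (0 - (-5/2)) = -11/2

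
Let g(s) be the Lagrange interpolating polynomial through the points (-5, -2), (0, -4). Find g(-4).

Evaluate each Lagrange basis at s = -4:
L_0(-4) = (-4)/[(-5)] = 4/5
L_1(-4) = (1)/[(5)] = 1/5
Sum: (-2)·(4/5) + (-4)·(1/5) = -12/5

-12/5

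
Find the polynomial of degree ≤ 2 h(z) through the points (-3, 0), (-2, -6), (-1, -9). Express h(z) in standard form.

h(z) = (3/2)z^2 + (3/2)z - 9

Build the Lagrange basis polynomials:
L_0(z) = (z + 2)(z + 1) / [2] = (1/2)z^2 + (3/2)z + 1
L_1(z) = (z + 3)(z + 1) / [-1] = -z^2 - 4z - 3
L_2(z) = (z + 3)(z + 2) / [2] = (1/2)z^2 + (5/2)z + 3
h(z) = 0·L_0 + (-6)·L_1 + (-9)·L_2
  0·L_0(z) = 0
  (-6)·L_1(z) = 6z^2 + 24z + 18
  (-9)·L_2(z) = -(9/2)z^2 - (45/2)z - 27
Adding term by term: (3/2)z^2 + (3/2)z - 9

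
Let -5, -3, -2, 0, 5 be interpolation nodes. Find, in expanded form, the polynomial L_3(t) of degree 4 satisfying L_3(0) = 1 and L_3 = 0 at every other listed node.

L_3(t) = -(1/150)t^4 - (1/30)t^3 + (19/150)t^2 + (5/6)t + 1

L_3(t) = (t + 5)(t + 3)(t + 2)(t - 5) / [(5)·(3)·(2)·(-5)]
       = (t^4 + 5t^3 - 19t^2 - 125t - 150) / (-150)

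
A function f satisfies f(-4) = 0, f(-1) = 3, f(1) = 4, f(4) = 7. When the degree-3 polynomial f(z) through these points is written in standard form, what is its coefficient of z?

Build the Lagrange basis polynomials:
L_0(z) = (z + 1)(z - 1)(z - 4) / [-120] = -(1/120)z^3 + (1/30)z^2 + (1/120)z - 1/30
L_1(z) = (z + 4)(z - 1)(z - 4) / [30] = (1/30)z^3 - (1/30)z^2 - (8/15)z + 8/15
L_2(z) = (z + 4)(z + 1)(z - 4) / [-30] = -(1/30)z^3 - (1/30)z^2 + (8/15)z + 8/15
L_3(z) = (z + 4)(z + 1)(z - 1) / [120] = (1/120)z^3 + (1/30)z^2 - (1/120)z - 1/30
f(z) = 0·L_0 + 3·L_1 + 4·L_2 + 7·L_3
Only the coefficient of z is needed; take it from each L_i and combine:
0·(1/120) + 3·(-8/15) + 4·(8/15) + 7·(-1/120) = 19/40

19/40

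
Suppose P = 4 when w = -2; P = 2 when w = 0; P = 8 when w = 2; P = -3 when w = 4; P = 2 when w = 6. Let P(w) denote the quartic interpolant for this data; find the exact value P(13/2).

L_0(13/2) = (13/2)·(9/2)·(5/2)·(1/2)/[(-2)·(-4)·(-6)·(-8)] = 195/2048
L_1(13/2) = (17/2)·(9/2)·(5/2)·(1/2)/[(2)·(-2)·(-4)·(-6)] = -255/512
L_2(13/2) = (17/2)·(13/2)·(5/2)·(1/2)/[(4)·(2)·(-2)·(-4)] = 1105/1024
L_3(13/2) = (17/2)·(13/2)·(9/2)·(1/2)/[(6)·(4)·(2)·(-2)] = -663/512
L_4(13/2) = (17/2)·(13/2)·(9/2)·(5/2)/[(8)·(6)·(4)·(2)] = 3315/2048
Sum: 4·(195/2048) + 2·(-255/512) + 8·(1105/1024) + (-3)·(-663/512) + 2·(3315/2048) = 15503/1024

15503/1024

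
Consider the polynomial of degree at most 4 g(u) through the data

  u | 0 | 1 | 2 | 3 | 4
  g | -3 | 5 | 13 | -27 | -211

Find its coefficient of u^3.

L_0(u) = (u - 1)(u - 2)(u - 3)(u - 4) / [24] = (1/24)u^4 - (5/12)u^3 + (35/24)u^2 - (25/12)u + 1
L_1(u) = u(u - 2)(u - 3)(u - 4) / [-6] = -(1/6)u^4 + (3/2)u^3 - (13/3)u^2 + 4u
L_2(u) = u(u - 1)(u - 3)(u - 4) / [4] = (1/4)u^4 - 2u^3 + (19/4)u^2 - 3u
L_3(u) = u(u - 1)(u - 2)(u - 4) / [-6] = -(1/6)u^4 + (7/6)u^3 - (7/3)u^2 + (4/3)u
L_4(u) = u(u - 1)(u - 2)(u - 3) / [24] = (1/24)u^4 - (1/4)u^3 + (11/24)u^2 - (1/4)u
g(u) = (-3)·L_0 + 5·L_1 + 13·L_2 + (-27)·L_3 + (-211)·L_4
Only the coefficient of u^3 is needed; take it from each L_i and combine:
(-3)·(-5/12) + 5·(3/2) + 13·(-2) + (-27)·(7/6) + (-211)·(-1/4) = 4

4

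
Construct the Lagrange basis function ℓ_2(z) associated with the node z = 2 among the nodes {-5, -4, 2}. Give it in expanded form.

ℓ_2(z) = (1/42)z^2 + (3/14)z + 10/21

ℓ_2(z) = (z + 5)(z + 4) / [(7)·(6)]
       = (z^2 + 9z + 20) / (42)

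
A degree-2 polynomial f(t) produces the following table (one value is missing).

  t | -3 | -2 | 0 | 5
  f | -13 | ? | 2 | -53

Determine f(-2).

The 3 known values determine f uniquely (degree ≤ 2).
L_0(-2) = (-2)·(-7)/[(-3)·(-8)] = 7/12
L_1(-2) = (1)·(-7)/[(3)·(-5)] = 7/15
L_2(-2) = (1)·(-2)/[(8)·(5)] = -1/20
Sum: (-13)·(7/12) + 2·(7/15) + (-53)·(-1/20) = -4

-4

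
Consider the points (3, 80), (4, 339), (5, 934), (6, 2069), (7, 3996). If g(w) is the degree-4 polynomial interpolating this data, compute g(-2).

Evaluate each Lagrange basis at w = -2:
L_0(-2) = (-6)·(-7)·(-8)·(-9)/[(-1)·(-2)·(-3)·(-4)] = 126
L_1(-2) = (-5)·(-7)·(-8)·(-9)/[(1)·(-1)·(-2)·(-3)] = -420
L_2(-2) = (-5)·(-6)·(-8)·(-9)/[(2)·(1)·(-1)·(-2)] = 540
L_3(-2) = (-5)·(-6)·(-7)·(-9)/[(3)·(2)·(1)·(-1)] = -315
L_4(-2) = (-5)·(-6)·(-7)·(-8)/[(4)·(3)·(2)·(1)] = 70
Sum: 80·(126) + 339·(-420) + 934·(540) + 2069·(-315) + 3996·(70) = 45

45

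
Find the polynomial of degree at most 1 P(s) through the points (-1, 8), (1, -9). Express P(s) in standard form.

L_0(s) = (s - 1) / [-2] = -(1/2)s + 1/2
L_1(s) = (s + 1) / [2] = (1/2)s + 1/2
P(s) = 8·L_0 + (-9)·L_1
  8·L_0(s) = -4s + 4
  (-9)·L_1(s) = -(9/2)s - 9/2
Adding term by term: -(17/2)s - 1/2

P(s) = -(17/2)s - 1/2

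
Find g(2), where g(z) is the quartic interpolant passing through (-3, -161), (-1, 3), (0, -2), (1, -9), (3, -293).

L_0(2) = (3)·(2)·(1)·(-1)/[(-2)·(-3)·(-4)·(-6)] = -1/24
L_1(2) = (5)·(2)·(1)·(-1)/[(2)·(-1)·(-2)·(-4)] = 5/8
L_2(2) = (5)·(3)·(1)·(-1)/[(3)·(1)·(-1)·(-3)] = -5/3
L_3(2) = (5)·(3)·(2)·(-1)/[(4)·(2)·(1)·(-2)] = 15/8
L_4(2) = (5)·(3)·(2)·(1)/[(6)·(4)·(3)·(2)] = 5/24
Sum: (-161)·(-1/24) + 3·(5/8) + (-2)·(-5/3) + (-9)·(15/8) + (-293)·(5/24) = -66

-66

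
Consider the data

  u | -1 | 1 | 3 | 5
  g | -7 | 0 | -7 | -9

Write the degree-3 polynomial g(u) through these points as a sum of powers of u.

g(u) = (19/48)u^3 - (47/16)u^2 + (149/48)u - 9/16

Build the Lagrange basis polynomials:
L_0(u) = (u - 1)(u - 3)(u - 5) / [-48] = -(1/48)u^3 + (3/16)u^2 - (23/48)u + 5/16
L_1(u) = (u + 1)(u - 3)(u - 5) / [16] = (1/16)u^3 - (7/16)u^2 + (7/16)u + 15/16
L_2(u) = (u + 1)(u - 1)(u - 5) / [-16] = -(1/16)u^3 + (5/16)u^2 + (1/16)u - 5/16
L_3(u) = (u + 1)(u - 1)(u - 3) / [48] = (1/48)u^3 - (1/16)u^2 - (1/48)u + 1/16
g(u) = (-7)·L_0 + 0·L_1 + (-7)·L_2 + (-9)·L_3
  (-7)·L_0(u) = (7/48)u^3 - (21/16)u^2 + (161/48)u - 35/16
  0·L_1(u) = 0
  (-7)·L_2(u) = (7/16)u^3 - (35/16)u^2 - (7/16)u + 35/16
  (-9)·L_3(u) = -(3/16)u^3 + (9/16)u^2 + (3/16)u - 9/16
Adding term by term: (19/48)u^3 - (47/16)u^2 + (149/48)u - 9/16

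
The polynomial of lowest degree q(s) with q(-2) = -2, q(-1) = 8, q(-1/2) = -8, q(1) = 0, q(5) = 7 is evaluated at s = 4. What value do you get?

71369/308

L_0(4) = (5)·(9/2)·(3)·(-1)/[(-1)·(-3/2)·(-3)·(-7)] = -15/7
L_1(4) = (6)·(9/2)·(3)·(-1)/[(1)·(-1/2)·(-2)·(-6)] = 27/2
L_2(4) = (6)·(5)·(3)·(-1)/[(3/2)·(1/2)·(-3/2)·(-11/2)] = -160/11
L_3(4) = (6)·(5)·(9/2)·(-1)/[(3)·(2)·(3/2)·(-4)] = 15/4
L_4(4) = (6)·(5)·(9/2)·(3)/[(7)·(6)·(11/2)·(4)] = 135/308
Sum: (-2)·(-15/7) + 8·(27/2) + (-8)·(-160/11) + 0 + 7·(135/308) = 71369/308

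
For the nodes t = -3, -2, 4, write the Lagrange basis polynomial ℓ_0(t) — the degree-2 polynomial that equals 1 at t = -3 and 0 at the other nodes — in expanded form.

ℓ_0(t) = (1/7)t^2 - (2/7)t - 8/7

ℓ_0(t) = (t + 2)(t - 4) / [(-1)·(-7)]
       = (t^2 - 2t - 8) / (7)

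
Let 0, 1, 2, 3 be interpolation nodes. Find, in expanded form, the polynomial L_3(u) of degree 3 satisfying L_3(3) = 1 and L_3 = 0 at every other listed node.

L_3(u) = u(u - 1)(u - 2) / [(3)·(2)·(1)]
       = (u^3 - 3u^2 + 2u) / (6)

L_3(u) = (1/6)u^3 - (1/2)u^2 + (1/3)u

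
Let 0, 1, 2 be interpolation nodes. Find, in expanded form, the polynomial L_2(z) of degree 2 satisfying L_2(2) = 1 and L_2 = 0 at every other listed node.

L_2(z) = z(z - 1) / [(2)·(1)]
       = (z^2 - z) / (2)

L_2(z) = (1/2)z^2 - (1/2)z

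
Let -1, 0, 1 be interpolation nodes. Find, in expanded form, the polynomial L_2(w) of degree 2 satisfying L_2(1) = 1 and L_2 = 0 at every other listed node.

L_2(w) = (w + 1)w / [(2)·(1)]
       = (w^2 + w) / (2)

L_2(w) = (1/2)w^2 + (1/2)w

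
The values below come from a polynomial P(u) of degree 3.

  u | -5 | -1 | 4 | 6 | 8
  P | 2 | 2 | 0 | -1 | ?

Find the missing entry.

The 4 known values determine P uniquely (degree ≤ 3).
Evaluate each Lagrange basis at u = 8:
L_0(8) = (9)·(4)·(2)/[(-4)·(-9)·(-11)] = -2/11
L_1(8) = (13)·(4)·(2)/[(4)·(-5)·(-7)] = 26/35
L_2(8) = (13)·(9)·(2)/[(9)·(5)·(-2)] = -13/5
L_3(8) = (13)·(9)·(4)/[(11)·(7)·(2)] = 234/77
Sum: 2·(-2/11) + 2·(26/35) + 0 + (-1)·(234/77) = -738/385

-738/385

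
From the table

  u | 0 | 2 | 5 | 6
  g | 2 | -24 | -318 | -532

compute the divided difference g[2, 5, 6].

-29

g[2,5] = (-318 - (-24)) / (5 - 2) = -98
g[5,6] = (-532 - (-318)) / (6 - 5) = -214
g[2,5,6] = (-214 - (-98)) / (6 - 2) = -29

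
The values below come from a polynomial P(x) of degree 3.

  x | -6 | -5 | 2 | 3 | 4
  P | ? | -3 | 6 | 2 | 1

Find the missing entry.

-188/7

The 4 known values determine P uniquely (degree ≤ 3).
Evaluate each Lagrange basis at x = -6:
L_0(-6) = (-8)·(-9)·(-10)/[(-7)·(-8)·(-9)] = 10/7
L_1(-6) = (-1)·(-9)·(-10)/[(7)·(-1)·(-2)] = -45/7
L_2(-6) = (-1)·(-8)·(-10)/[(8)·(1)·(-1)] = 10
L_3(-6) = (-1)·(-8)·(-9)/[(9)·(2)·(1)] = -4
Sum: (-3)·(10/7) + 6·(-45/7) + 2·(10) + 1·(-4) = -188/7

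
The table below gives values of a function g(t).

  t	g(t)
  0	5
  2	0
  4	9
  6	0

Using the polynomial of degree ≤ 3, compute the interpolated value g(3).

L_0(3) = (1)·(-1)·(-3)/[(-2)·(-4)·(-6)] = -1/16
L_1(3) = (3)·(-1)·(-3)/[(2)·(-2)·(-4)] = 9/16
L_2(3) = (3)·(1)·(-3)/[(4)·(2)·(-2)] = 9/16
L_3(3) = (3)·(1)·(-1)/[(6)·(4)·(2)] = -1/16
Sum: 5·(-1/16) + 0 + 9·(9/16) + 0 = 19/4

19/4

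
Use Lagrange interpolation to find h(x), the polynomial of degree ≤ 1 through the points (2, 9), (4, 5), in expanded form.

Build the Lagrange basis polynomials:
L_0(x) = (x - 4) / [-2] = -(1/2)x + 2
L_1(x) = (x - 2) / [2] = (1/2)x - 1
h(x) = 9·L_0 + 5·L_1
  9·L_0(x) = -(9/2)x + 18
  5·L_1(x) = (5/2)x - 5
Adding term by term: -2x + 13

h(x) = -2x + 13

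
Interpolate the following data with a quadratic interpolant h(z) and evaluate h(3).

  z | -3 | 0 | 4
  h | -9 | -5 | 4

19/14

L_0(3) = (3)·(-1)/[(-3)·(-7)] = -1/7
L_1(3) = (6)·(-1)/[(3)·(-4)] = 1/2
L_2(3) = (6)·(3)/[(7)·(4)] = 9/14
Sum: (-9)·(-1/7) + (-5)·(1/2) + 4·(9/14) = 19/14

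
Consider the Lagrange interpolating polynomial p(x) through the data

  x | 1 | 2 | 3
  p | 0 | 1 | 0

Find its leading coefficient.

-1

L_0(x) = (x - 2)(x - 3) / [2] = (1/2)x^2 - (5/2)x + 3
L_1(x) = (x - 1)(x - 3) / [-1] = -x^2 + 4x - 3
L_2(x) = (x - 1)(x - 2) / [2] = (1/2)x^2 - (3/2)x + 1
p(x) = 0·L_0 + 1·L_1 + 0·L_2
Only the coefficient of x^2 is needed; take it from each L_i and combine:
0·(1/2) + 1·(-1) + 0·(1/2) = -1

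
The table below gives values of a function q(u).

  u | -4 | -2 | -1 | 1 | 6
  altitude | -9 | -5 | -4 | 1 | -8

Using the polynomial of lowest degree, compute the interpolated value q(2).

1679/350

Using Newton's divided-difference form:
q[-4,-2] = (-5 - (-9)) / (-2 - (-4)) = 2
q[-2,-1] = (-4 - (-5)) / (-1 - (-2)) = 1
q[-1,1] = (1 - (-4)) / (1 - (-1)) = 5/2
q[1,6] = (-8 - 1) / (6 - 1) = -9/5
q[-4,-2,-1] = (1 - 2) / (-1 - (-4)) = -1/3
q[-2,-1,1] = (5/2 - 1) / (1 - (-2)) = 1/2
q[-1,1,6] = (-9/5 - 5/2) / (6 - (-1)) = -43/70
q[-4,-2,-1,1] = (1/2 - (-1/3)) / (1 - (-4)) = 1/6
q[-2,-1,1,6] = (-43/70 - 1/2) / (6 - (-2)) = -39/280
q[-4,-2,-1,1,6] = (-39/280 - 1/6) / (6 - (-4)) = -257/8400
q(2) = -9 + 2·(6) + (-1/3)·(6)·(4) + (1/6)·(6)·(4)·(3) + (-257/8400)·(6)·(4)·(3)·(1) = 1679/350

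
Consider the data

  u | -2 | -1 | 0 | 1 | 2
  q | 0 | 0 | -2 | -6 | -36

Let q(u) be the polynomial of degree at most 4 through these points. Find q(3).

Evaluate each Lagrange basis at u = 3:
L_0(3) = (4)·(3)·(2)·(1)/[(-1)·(-2)·(-3)·(-4)] = 1
L_1(3) = (5)·(3)·(2)·(1)/[(1)·(-1)·(-2)·(-3)] = -5
L_2(3) = (5)·(4)·(2)·(1)/[(2)·(1)·(-1)·(-2)] = 10
L_3(3) = (5)·(4)·(3)·(1)/[(3)·(2)·(1)·(-1)] = -10
L_4(3) = (5)·(4)·(3)·(2)/[(4)·(3)·(2)·(1)] = 5
Sum: 0 + 0 + (-2)·(10) + (-6)·(-10) + (-36)·(5) = -140

-140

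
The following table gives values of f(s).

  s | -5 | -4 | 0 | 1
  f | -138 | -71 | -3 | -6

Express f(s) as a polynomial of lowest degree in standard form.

f(s) = s^3 - s^2 - 3s - 3

Newton's divided differences:
f[-5,-4] = (-71 - (-138)) / (-4 - (-5)) = 67
f[-4,0] = (-3 - (-71)) / (0 - (-4)) = 17
f[0,1] = (-6 - (-3)) / (1 - 0) = -3
f[-5,-4,0] = (17 - 67) / (0 - (-5)) = -10
f[-4,0,1] = (-3 - 17) / (1 - (-4)) = -4
f[-5,-4,0,1] = (-4 - (-10)) / (1 - (-5)) = 1
f(s) = -138 + 67·(s + 5) + (-10)·(s + 5)(s + 4) + 1·(s + 5)(s + 4)s
Expanding: f(s) = s^3 - s^2 - 3s - 3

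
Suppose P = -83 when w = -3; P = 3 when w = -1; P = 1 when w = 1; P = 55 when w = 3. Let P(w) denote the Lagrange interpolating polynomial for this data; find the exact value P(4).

148

L_0(4) = (5)·(3)·(1)/[(-2)·(-4)·(-6)] = -5/16
L_1(4) = (7)·(3)·(1)/[(2)·(-2)·(-4)] = 21/16
L_2(4) = (7)·(5)·(1)/[(4)·(2)·(-2)] = -35/16
L_3(4) = (7)·(5)·(3)/[(6)·(4)·(2)] = 35/16
Sum: (-83)·(-5/16) + 3·(21/16) + 1·(-35/16) + 55·(35/16) = 148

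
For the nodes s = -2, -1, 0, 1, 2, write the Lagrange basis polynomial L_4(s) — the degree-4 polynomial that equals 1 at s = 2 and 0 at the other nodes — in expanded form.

L_4(s) = (1/24)s^4 + (1/12)s^3 - (1/24)s^2 - (1/12)s

L_4(s) = (s + 2)(s + 1)s(s - 1) / [(4)·(3)·(2)·(1)]
       = (s^4 + 2s^3 - s^2 - 2s) / (24)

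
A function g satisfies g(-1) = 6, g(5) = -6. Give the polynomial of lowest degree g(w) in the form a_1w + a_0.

g(w) = -2w + 4

Build the Lagrange basis polynomials:
L_0(w) = (w - 5) / [-6] = -(1/6)w + 5/6
L_1(w) = (w + 1) / [6] = (1/6)w + 1/6
g(w) = 6·L_0 + (-6)·L_1
  6·L_0(w) = -w + 5
  (-6)·L_1(w) = -w - 1
Adding term by term: -2w + 4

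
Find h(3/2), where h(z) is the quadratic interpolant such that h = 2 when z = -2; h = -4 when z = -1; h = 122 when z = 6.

29/4

L_0(3/2) = (5/2)·(-9/2)/[(-1)·(-8)] = -45/32
L_1(3/2) = (7/2)·(-9/2)/[(1)·(-7)] = 9/4
L_2(3/2) = (7/2)·(5/2)/[(8)·(7)] = 5/32
Sum: 2·(-45/32) + (-4)·(9/4) + 122·(5/32) = 29/4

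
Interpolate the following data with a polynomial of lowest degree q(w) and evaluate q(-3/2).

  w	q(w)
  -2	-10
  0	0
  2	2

L_0(-3/2) = (-3/2)·(-7/2)/[(-2)·(-4)] = 21/32
L_1(-3/2) = (1/2)·(-7/2)/[(2)·(-2)] = 7/16
L_2(-3/2) = (1/2)·(-3/2)/[(4)·(2)] = -3/32
Sum: (-10)·(21/32) + 0 + 2·(-3/32) = -27/4

-27/4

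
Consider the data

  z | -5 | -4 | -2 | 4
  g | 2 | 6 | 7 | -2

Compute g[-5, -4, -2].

-7/6

g[-5,-4] = (6 - 2) / (-4 - (-5)) = 4
g[-4,-2] = (7 - 6) / (-2 - (-4)) = 1/2
g[-5,-4,-2] = (1/2 - 4) / (-2 - (-5)) = -7/6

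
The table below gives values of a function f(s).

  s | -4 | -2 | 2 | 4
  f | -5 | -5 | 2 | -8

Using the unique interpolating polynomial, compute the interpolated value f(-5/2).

L_0(-5/2) = (-1/2)·(-9/2)·(-13/2)/[(-2)·(-6)·(-8)] = 39/256
L_1(-5/2) = (3/2)·(-9/2)·(-13/2)/[(2)·(-4)·(-6)] = 117/128
L_2(-5/2) = (3/2)·(-1/2)·(-13/2)/[(6)·(4)·(-2)] = -13/128
L_3(-5/2) = (3/2)·(-1/2)·(-9/2)/[(8)·(6)·(2)] = 9/256
Sum: (-5)·(39/256) + (-5)·(117/128) + 2·(-13/128) + (-8)·(9/256) = -1489/256

-1489/256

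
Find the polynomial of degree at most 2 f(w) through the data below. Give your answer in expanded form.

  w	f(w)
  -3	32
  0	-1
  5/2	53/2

Build the Lagrange basis polynomials:
L_0(w) = w(w - 5/2) / [33/2] = (2/33)w^2 - (5/33)w
L_1(w) = (w + 3)(w - 5/2) / [-15/2] = -(2/15)w^2 - (1/15)w + 1
L_2(w) = (w + 3)w / [55/4] = (4/55)w^2 + (12/55)w
f(w) = 32·L_0 + (-1)·L_1 + (53/2)·L_2
  32·L_0(w) = (64/33)w^2 - (160/33)w
  (-1)·L_1(w) = (2/15)w^2 + (1/15)w - 1
  (53/2)·L_2(w) = (106/55)w^2 + (318/55)w
Adding term by term: 4w^2 + w - 1

f(w) = 4w^2 + w - 1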